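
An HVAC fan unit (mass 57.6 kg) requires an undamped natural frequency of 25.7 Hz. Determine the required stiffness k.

1500000 N/m

ω_n = 2πf_n = 2π × 25.7 = 161.5 rad/s.
k = m·ω_n² = 57.6 × 161.5² = 57.6 × 26080 = 1502000 N/m.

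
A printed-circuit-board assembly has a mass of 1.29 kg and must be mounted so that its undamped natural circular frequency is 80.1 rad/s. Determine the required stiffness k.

k = m·ω_n² = 1.29 × 80.10² = 1.29 × 6416 = 8277 N/m.

8280 N/m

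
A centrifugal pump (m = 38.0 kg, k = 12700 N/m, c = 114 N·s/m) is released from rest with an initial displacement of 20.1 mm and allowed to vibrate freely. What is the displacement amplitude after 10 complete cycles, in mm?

0.114 mm

ζ = c/(2√(km)) = 114/(2√(12700 × 38.0)) = 114/1389 = 0.08205.
Logarithmic decrement δ = 2πζ/√(1 − ζ²) = 2π × 0.08205/√(1 − 0.00673) = 0.5173.
After n cycles, x_n/x₀ = e^(−nδ), so x_10 = 20.1 × e^(−10 × 0.5173) = 20.1 × 0.005669 = 0.1139 mm.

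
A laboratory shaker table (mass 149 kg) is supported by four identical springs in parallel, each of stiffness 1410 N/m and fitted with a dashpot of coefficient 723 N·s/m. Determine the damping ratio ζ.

Parallel springs add: k_eq = 4 × 1410 = 5640 N/m.
ω_n = √(k_eq/m) = √(5640/149) = 6.152 rad/s.
Critical damping c_c = 2√(k_eq·m) = 2√(5640 × 149) = 1833 N·s/m, so ζ = c/c_c = 723/1833 = 0.3943.

0.394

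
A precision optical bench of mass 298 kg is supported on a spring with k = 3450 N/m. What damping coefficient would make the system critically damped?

2030 N·s/m

c_c = 2√(k·m) = 2√(3450 × 298) = 2 × 1014 = 2028 N·s/m.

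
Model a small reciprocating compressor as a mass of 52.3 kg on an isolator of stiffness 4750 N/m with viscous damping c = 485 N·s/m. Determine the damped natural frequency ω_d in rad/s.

8.33 rad/s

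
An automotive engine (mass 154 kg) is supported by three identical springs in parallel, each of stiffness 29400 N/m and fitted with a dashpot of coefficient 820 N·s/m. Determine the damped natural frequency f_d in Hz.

3.79 Hz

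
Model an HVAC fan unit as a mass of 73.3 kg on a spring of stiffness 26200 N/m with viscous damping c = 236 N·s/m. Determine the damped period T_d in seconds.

ω_n = √(k/m) = √(26200/73.3) = 18.91 rad/s.
Critical damping c_c = 2√(k·m) = 2√(26200 × 73.3) = 2772 N·s/m, so ζ = c/c_c = 236/2772 = 0.08515.
ω_d = ω_n√(1 − ζ²) = 18.91 × √(1 − 0.00725) = 18.84 rad/s.
T_d = 2π/ω_d = 0.3336 s.

0.334 s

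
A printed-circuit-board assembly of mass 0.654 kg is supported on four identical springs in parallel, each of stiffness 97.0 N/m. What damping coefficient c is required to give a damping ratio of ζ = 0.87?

27.7 N·s/m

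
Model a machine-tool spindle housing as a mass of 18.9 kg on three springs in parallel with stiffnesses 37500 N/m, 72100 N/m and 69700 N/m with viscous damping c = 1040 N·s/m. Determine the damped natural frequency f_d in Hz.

Parallel springs add: k_eq = 37500 + 72100 + 69700 = 179300 N/m.
ω_n = √(k_eq/m) = √(179300/18.9) = 97.40 rad/s.
Critical damping c_c = 2√(k_eq·m) = 2√(179300 × 18.9) = 3682 N·s/m, so ζ = c/c_c = 1040/3682 = 0.2825.
ω_d = ω_n√(1 − ζ²) = 97.40 × √(1 − 0.0798) = 93.43 rad/s.
f_d = ω_d/(2π) = 14.87 Hz.

14.9 Hz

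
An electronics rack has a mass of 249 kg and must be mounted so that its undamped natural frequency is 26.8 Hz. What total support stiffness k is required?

ω_n = 2πf_n = 2π × 26.8 = 168.4 rad/s.
k = m·ω_n² = 249 × 168.4² = 249 × 28350 = 7060000 N/m.

7060000 N/m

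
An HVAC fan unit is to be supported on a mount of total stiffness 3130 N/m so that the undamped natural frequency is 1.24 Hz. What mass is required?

ω_n = 2πf_n = 2π × 1.24 = 7.791 rad/s.
m = k/ω_n² = 3130/7.791² = 3130/60.70 = 51.56 kg.

51.6 kg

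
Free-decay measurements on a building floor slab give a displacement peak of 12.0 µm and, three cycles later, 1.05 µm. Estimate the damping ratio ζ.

0.128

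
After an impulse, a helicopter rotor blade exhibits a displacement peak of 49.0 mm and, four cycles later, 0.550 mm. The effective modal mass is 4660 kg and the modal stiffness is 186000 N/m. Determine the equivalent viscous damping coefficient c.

Logarithmic decrement δ = (1/n)·ln(x₀/x_n) = (1/4)·ln(49.0/0.550) = (1/4)·ln(89.09) = 1.122.
ζ = δ/√(4π² + δ²) = 1.122/√(39.48 + 1.26) = 1.122/6.383 = 0.1759.
c = ζ · 2√(km) = 0.1759 × 2√(186000 × 4660) = 0.1759 × 58880 = 10350 N·s/m.

10400 N·s/m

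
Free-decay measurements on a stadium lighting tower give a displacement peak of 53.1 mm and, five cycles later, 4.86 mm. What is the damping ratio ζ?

0.0759

Logarithmic decrement δ = (1/n)·ln(x₀/x_n) = (1/5)·ln(53.1/4.86) = (1/5)·ln(10.93) = 0.4782.
ζ = δ/√(4π² + δ²) = 0.4782/√(39.48 + 0.229) = 0.4782/6.301 = 0.07589.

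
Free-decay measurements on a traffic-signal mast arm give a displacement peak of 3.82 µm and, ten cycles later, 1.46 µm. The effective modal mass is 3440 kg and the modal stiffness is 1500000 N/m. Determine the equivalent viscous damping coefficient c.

2200 N·s/m

Logarithmic decrement δ = (1/n)·ln(x₀/x_n) = (1/10)·ln(3.82/1.46) = (1/10)·ln(2.616) = 0.09618.
ζ = δ/√(4π² + δ²) = 0.09618/√(39.48 + 0.00925) = 0.09618/6.284 = 0.01531.
c = ζ · 2√(km) = 0.01531 × 2√(1500000 × 3440) = 0.01531 × 143700 = 2199 N·s/m.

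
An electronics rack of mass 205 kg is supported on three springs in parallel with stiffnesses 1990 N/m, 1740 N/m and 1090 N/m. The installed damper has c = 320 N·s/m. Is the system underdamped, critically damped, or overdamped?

underdamped

Parallel springs add: k_eq = 1990 + 1740 + 1090 = 4820 N/m.
c_c = 2√(k_eq·m) = 1988 N·s/m; ζ = c/c_c = 320/1988 = 0.161.
Since ζ < 1 the system is underdamped.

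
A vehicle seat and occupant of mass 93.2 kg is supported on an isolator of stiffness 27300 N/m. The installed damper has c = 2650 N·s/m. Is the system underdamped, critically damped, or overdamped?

c_c = 2√(k·m) = 3190 N·s/m; ζ = c/c_c = 2650/3190 = 0.831.
Since ζ < 1 the system is underdamped.

underdamped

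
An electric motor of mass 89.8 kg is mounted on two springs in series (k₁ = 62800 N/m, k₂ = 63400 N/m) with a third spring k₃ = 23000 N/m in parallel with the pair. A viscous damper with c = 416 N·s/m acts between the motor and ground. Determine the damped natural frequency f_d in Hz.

3.91 Hz

Series pair: k_s = k₁k₂/(k₁+k₂) = (62800)(63400)/(62800 + 63400) = 31550 N/m. In parallel with k₃: k_eq = 31550 + 23000 = 54550 N/m.
ω_n = √(k_eq/m) = √(54550/89.8) = 24.65 rad/s.
Critical damping c_c = 2√(k_eq·m) = 2√(54550 × 89.8) = 4427 N·s/m, so ζ = c/c_c = 416/4427 = 0.09398.
ω_d = ω_n√(1 − ζ²) = 24.65 × √(1 − 0.00883) = 24.54 rad/s.
f_d = ω_d/(2π) = 3.905 Hz.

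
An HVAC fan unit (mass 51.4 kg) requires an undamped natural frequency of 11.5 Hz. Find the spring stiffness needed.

ω_n = 2πf_n = 2π × 11.5 = 72.26 rad/s.
k = m·ω_n² = 51.4 × 72.26² = 51.4 × 5221 = 268400 N/m.

268000 N/m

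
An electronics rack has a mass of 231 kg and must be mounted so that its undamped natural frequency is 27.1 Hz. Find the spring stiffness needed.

6700000 N/m

ω_n = 2πf_n = 2π × 27.1 = 170.3 rad/s.
k = m·ω_n² = 231 × 170.3² = 231 × 28990 = 6697000 N/m.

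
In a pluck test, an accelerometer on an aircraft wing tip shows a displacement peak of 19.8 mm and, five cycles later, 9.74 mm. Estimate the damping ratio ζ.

0.0226

Logarithmic decrement δ = (1/n)·ln(x₀/x_n) = (1/5)·ln(19.8/9.74) = (1/5)·ln(2.033) = 0.1419.
ζ = δ/√(4π² + δ²) = 0.1419/√(39.48 + 0.0201) = 0.1419/6.285 = 0.02258.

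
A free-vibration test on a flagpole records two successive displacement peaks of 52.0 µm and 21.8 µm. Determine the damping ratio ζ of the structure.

0.137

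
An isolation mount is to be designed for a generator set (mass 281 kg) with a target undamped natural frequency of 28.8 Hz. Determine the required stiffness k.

ω_n = 2πf_n = 2π × 28.8 = 181.0 rad/s.
k = m·ω_n² = 281 × 181.0² = 281 × 32740 = 9201000 N/m.

9200000 N/m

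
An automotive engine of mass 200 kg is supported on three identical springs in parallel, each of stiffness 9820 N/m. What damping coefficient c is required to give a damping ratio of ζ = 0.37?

1800 N·s/m

Parallel springs add: k_eq = 3 × 9820 = 29460 N/m.
c_c = 2√(k_eq·m) = 2√(29460 × 200) = 4855 N·s/m.
c = ζ·c_c = 0.37 × 4855 = 1796 N·s/m.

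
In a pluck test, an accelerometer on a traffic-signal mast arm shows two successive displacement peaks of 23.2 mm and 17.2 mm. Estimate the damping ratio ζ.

Logarithmic decrement δ = (1/n)·ln(x₀/x_n) = (1/1)·ln(23.2/17.2) = (1/1)·ln(1.349) = 0.2992.
ζ = δ/√(4π² + δ²) = 0.2992/√(39.48 + 0.0895) = 0.2992/6.290 = 0.04757.

0.0476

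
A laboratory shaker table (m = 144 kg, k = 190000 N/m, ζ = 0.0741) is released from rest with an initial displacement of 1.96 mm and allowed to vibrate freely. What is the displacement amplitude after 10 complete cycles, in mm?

Logarithmic decrement δ = 2πζ/√(1 − ζ²) = 2π × 0.07410/√(1 − 0.00549) = 0.4669.
After n cycles, x_n/x₀ = e^(−nδ), so x_10 = 1.96 × e^(−10 × 0.4669) = 1.96 × 0.009385 = 0.01839 mm.

0.0184 mm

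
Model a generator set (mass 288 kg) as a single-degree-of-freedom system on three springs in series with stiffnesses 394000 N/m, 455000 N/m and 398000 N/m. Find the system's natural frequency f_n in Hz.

3.48 Hz

Series springs: 1/k_eq = 1/394000 + 1/455000 + 1/398000 = 7.248×10^-6, so k_eq = 138000 N/m.
ω_n = √(k_eq/m) = √(138000/288) = √479.0 = 21.89 rad/s.
f_n = ω_n/(2π) = 21.89/6.283 = 3.483 Hz.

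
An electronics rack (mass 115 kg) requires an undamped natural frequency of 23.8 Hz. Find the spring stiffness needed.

2570000 N/m

ω_n = 2πf_n = 2π × 23.8 = 149.5 rad/s.
k = m·ω_n² = 115 × 149.5² = 115 × 22360 = 2572000 N/m.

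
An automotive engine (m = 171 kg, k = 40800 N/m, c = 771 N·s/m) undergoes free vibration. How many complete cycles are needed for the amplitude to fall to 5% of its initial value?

4 cycles

ζ = c/(2√(km)) = 771/(2√(40800 × 171)) = 771/5283 = 0.1459.
Logarithmic decrement δ = 2πζ/√(1 − ζ²) = 2π × 0.1459/√(1 − 0.0213) = 0.9269.
x_n/x₀ = e^(−nδ) ≤ 0.05; take ln: n ≥ ln(1/0.05)/δ = 2.996/0.9269 = 3.232.
So 4 complete cycles are required.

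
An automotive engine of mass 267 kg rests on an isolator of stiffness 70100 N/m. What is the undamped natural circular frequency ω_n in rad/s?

16.2 rad/s

ω_n = √(k/m) = √(70100/267) = √262.5 = 16.20 rad/s.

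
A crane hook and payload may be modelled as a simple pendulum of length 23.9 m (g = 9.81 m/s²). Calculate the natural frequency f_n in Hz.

For a simple pendulum ω_n = √(g/L) = √(9.81/23.9) = √0.4105 = 0.6407 rad/s.
f_n = ω_n/(2π) = 0.6407/6.283 = 0.1020 Hz.

0.102 Hz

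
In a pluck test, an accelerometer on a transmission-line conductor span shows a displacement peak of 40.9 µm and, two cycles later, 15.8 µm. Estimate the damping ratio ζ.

0.0755

Logarithmic decrement δ = (1/n)·ln(x₀/x_n) = (1/2)·ln(40.9/15.8) = (1/2)·ln(2.589) = 0.4756.
ζ = δ/√(4π² + δ²) = 0.4756/√(39.48 + 0.226) = 0.4756/6.301 = 0.07547.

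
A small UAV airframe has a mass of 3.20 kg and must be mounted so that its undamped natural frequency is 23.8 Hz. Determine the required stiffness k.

71600 N/m

ω_n = 2πf_n = 2π × 23.8 = 149.5 rad/s.
k = m·ω_n² = 3.20 × 149.5² = 3.20 × 22360 = 71560 N/m.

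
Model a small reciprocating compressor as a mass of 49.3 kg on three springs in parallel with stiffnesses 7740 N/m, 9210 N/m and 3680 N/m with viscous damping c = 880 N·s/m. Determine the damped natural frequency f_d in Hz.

2.93 Hz

Parallel springs add: k_eq = 7740 + 9210 + 3680 = 20630 N/m.
ω_n = √(k_eq/m) = √(20630/49.3) = 20.46 rad/s.
Critical damping c_c = 2√(k_eq·m) = 2√(20630 × 49.3) = 2017 N·s/m, so ζ = c/c_c = 880/2017 = 0.4363.
ω_d = ω_n√(1 − ζ²) = 20.46 × √(1 − 0.190) = 18.41 rad/s.
f_d = ω_d/(2π) = 2.930 Hz.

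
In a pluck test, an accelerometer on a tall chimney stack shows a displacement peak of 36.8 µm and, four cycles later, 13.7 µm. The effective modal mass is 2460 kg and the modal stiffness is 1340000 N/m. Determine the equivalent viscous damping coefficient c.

4510 N·s/m

Logarithmic decrement δ = (1/n)·ln(x₀/x_n) = (1/4)·ln(36.8/13.7) = (1/4)·ln(2.686) = 0.2470.
ζ = δ/√(4π² + δ²) = 0.2470/√(39.48 + 0.0610) = 0.2470/6.288 = 0.03928.
c = ζ · 2√(km) = 0.03928 × 2√(1340000 × 2460) = 0.03928 × 114800 = 4511 N·s/m.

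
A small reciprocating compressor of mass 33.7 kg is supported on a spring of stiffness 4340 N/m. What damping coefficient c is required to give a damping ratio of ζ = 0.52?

c_c = 2√(k·m) = 2√(4340 × 33.7) = 764.9 N·s/m.
c = ζ·c_c = 0.52 × 764.9 = 397.7 N·s/m.

398 N·s/m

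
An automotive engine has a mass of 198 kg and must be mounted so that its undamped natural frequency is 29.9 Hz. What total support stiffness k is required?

6990000 N/m

ω_n = 2πf_n = 2π × 29.9 = 187.9 rad/s.
k = m·ω_n² = 198 × 187.9² = 198 × 35290 = 6988000 N/m.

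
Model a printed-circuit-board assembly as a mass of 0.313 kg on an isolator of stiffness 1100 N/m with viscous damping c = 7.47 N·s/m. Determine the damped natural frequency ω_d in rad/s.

58.1 rad/s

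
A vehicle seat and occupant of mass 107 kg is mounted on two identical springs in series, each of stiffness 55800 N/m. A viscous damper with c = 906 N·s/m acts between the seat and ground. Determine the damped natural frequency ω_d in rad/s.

Series springs: 1/k_eq = 2/55800, so k_eq = 55800/2 = 27900 N/m.
ω_n = √(k_eq/m) = √(27900/107) = 16.15 rad/s.
Critical damping c_c = 2√(k_eq·m) = 2√(27900 × 107) = 3456 N·s/m, so ζ = c/c_c = 906/3456 = 0.2622.
ω_d = ω_n√(1 − ζ²) = 16.15 × √(1 − 0.0687) = 15.58 rad/s.

15.6 rad/s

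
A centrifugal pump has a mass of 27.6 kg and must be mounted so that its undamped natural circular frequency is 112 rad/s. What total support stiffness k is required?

k = m·ω_n² = 27.6 × 112.0² = 27.6 × 12540 = 346200 N/m.

346000 N/m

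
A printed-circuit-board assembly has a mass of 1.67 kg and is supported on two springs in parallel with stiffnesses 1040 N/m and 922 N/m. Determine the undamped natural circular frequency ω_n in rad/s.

Parallel springs add: k_eq = 1040 + 922 = 1962 N/m.
ω_n = √(k_eq/m) = √(1962/1.67) = √1175 = 34.28 rad/s.

34.3 rad/s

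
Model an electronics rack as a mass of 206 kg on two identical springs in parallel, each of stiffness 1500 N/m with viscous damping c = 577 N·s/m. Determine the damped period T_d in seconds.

Parallel springs add: k_eq = 2 × 1500 = 3000 N/m.
ω_n = √(k_eq/m) = √(3000/206) = 3.816 rad/s.
Critical damping c_c = 2√(k_eq·m) = 2√(3000 × 206) = 1572 N·s/m, so ζ = c/c_c = 577/1572 = 0.3670.
ω_d = ω_n√(1 − ζ²) = 3.816 × √(1 − 0.135) = 3.550 rad/s.
T_d = 2π/ω_d = 1.770 s.

1.77 s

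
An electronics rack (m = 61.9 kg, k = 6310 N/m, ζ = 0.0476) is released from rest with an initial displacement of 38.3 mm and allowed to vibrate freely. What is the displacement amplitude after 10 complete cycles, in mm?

1.92 mm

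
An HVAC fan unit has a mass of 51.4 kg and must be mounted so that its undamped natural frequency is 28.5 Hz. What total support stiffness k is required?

1650000 N/m

ω_n = 2πf_n = 2π × 28.5 = 179.1 rad/s.
k = m·ω_n² = 51.4 × 179.1² = 51.4 × 32070 = 1648000 N/m.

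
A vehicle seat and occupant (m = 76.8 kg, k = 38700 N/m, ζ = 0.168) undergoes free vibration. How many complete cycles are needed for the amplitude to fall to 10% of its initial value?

3 cycles

Logarithmic decrement δ = 2πζ/√(1 − ζ²) = 2π × 0.1680/√(1 − 0.0282) = 1.071.
x_n/x₀ = e^(−nδ) ≤ 0.1; take ln: n ≥ ln(1/0.1)/δ = 2.303/1.071 = 2.150.
So 3 complete cycles are required.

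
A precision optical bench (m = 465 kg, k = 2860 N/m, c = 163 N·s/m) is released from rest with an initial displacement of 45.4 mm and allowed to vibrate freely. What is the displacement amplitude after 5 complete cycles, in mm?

4.90 mm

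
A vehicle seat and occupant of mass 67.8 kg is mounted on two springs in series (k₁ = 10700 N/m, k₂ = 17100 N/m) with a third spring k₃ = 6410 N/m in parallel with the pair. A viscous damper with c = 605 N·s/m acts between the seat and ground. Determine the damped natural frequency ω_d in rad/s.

13.1 rad/s

Series pair: k_s = k₁k₂/(k₁+k₂) = (10700)(17100)/(10700 + 17100) = 6582 N/m. In parallel with k₃: k_eq = 6582 + 6410 = 12990 N/m.
ω_n = √(k_eq/m) = √(12990/67.8) = 13.84 rad/s.
Critical damping c_c = 2√(k_eq·m) = 2√(12990 × 67.8) = 1877 N·s/m, so ζ = c/c_c = 605/1877 = 0.3223.
ω_d = ω_n√(1 − ζ²) = 13.84 × √(1 − 0.104) = 13.10 rad/s.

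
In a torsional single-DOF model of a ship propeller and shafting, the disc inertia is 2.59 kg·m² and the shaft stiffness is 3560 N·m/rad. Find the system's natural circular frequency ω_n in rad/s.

ω_n = √(k_t/J) = √(3560/2.59) = √1375 = 37.07 rad/s.

37.1 rad/s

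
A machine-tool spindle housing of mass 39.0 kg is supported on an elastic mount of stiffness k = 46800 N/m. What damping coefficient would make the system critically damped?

2700 N·s/m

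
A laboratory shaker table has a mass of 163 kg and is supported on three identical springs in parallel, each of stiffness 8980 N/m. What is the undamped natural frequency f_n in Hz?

2.05 Hz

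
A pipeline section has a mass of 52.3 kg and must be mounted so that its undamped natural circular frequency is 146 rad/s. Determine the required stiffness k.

1110000 N/m

k = m·ω_n² = 52.3 × 146.0² = 52.3 × 21320 = 1115000 N/m.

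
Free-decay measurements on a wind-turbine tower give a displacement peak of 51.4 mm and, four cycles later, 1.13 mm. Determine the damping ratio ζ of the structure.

0.150

Logarithmic decrement δ = (1/n)·ln(x₀/x_n) = (1/4)·ln(51.4/1.13) = (1/4)·ln(45.49) = 0.9544.
ζ = δ/√(4π² + δ²) = 0.9544/√(39.48 + 0.911) = 0.9544/6.355 = 0.1502.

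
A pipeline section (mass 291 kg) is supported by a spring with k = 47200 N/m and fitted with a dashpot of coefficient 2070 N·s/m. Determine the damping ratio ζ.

ω_n = √(k/m) = √(47200/291) = 12.74 rad/s.
Critical damping c_c = 2√(k·m) = 2√(47200 × 291) = 7412 N·s/m, so ζ = c/c_c = 2070/7412 = 0.2793.

0.279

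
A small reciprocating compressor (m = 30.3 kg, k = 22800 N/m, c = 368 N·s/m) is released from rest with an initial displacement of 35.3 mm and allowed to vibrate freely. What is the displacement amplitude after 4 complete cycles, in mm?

0.117 mm

ζ = c/(2√(km)) = 368/(2√(22800 × 30.3)) = 368/1662 = 0.2214.
Logarithmic decrement δ = 2πζ/√(1 − ζ²) = 2π × 0.2214/√(1 − 0.0490) = 1.426.
After n cycles, x_n/x₀ = e^(−nδ), so x_4 = 35.3 × e^(−4 × 1.426) = 35.3 × 0.003328 = 0.1175 mm.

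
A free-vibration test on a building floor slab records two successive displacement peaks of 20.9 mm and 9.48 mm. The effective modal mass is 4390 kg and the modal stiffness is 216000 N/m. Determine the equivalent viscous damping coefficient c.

7690 N·s/m

Logarithmic decrement δ = (1/n)·ln(x₀/x_n) = (1/1)·ln(20.9/9.48) = (1/1)·ln(2.205) = 0.7906.
ζ = δ/√(4π² + δ²) = 0.7906/√(39.48 + 0.625) = 0.7906/6.333 = 0.1248.
c = ζ · 2√(km) = 0.1248 × 2√(216000 × 4390) = 0.1248 × 61590 = 7688 N·s/m.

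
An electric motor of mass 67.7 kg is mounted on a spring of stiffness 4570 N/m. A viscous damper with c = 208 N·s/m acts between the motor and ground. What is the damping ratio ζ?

ω_n = √(k/m) = √(4570/67.7) = 8.216 rad/s.
Critical damping c_c = 2√(k·m) = 2√(4570 × 67.7) = 1112 N·s/m, so ζ = c/c_c = 208/1112 = 0.1870.

0.187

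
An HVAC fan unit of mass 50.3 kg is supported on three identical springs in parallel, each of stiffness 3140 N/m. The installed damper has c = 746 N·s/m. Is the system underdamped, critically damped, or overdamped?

underdamped

Parallel springs add: k_eq = 3 × 3140 = 9420 N/m.
c_c = 2√(k_eq·m) = 1377 N·s/m; ζ = c/c_c = 746/1377 = 0.542.
Since ζ < 1 the system is underdamped.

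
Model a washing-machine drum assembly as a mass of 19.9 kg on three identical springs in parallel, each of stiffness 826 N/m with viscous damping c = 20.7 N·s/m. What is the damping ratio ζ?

0.0466

Parallel springs add: k_eq = 3 × 826 = 2478 N/m.
ω_n = √(k_eq/m) = √(2478/19.9) = 11.16 rad/s.
Critical damping c_c = 2√(k_eq·m) = 2√(2478 × 19.9) = 444.1 N·s/m, so ζ = c/c_c = 20.7/444.1 = 0.04661.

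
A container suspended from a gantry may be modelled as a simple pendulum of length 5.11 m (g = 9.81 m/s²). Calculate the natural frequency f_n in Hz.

0.221 Hz

For a simple pendulum ω_n = √(g/L) = √(9.81/5.11) = √1.920 = 1.386 rad/s.
f_n = ω_n/(2π) = 1.386/6.283 = 0.2205 Hz.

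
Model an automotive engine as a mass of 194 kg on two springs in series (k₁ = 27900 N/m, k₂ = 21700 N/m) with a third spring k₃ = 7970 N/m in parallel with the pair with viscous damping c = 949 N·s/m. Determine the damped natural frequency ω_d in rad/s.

9.90 rad/s

Series pair: k_s = k₁k₂/(k₁+k₂) = (27900)(21700)/(27900 + 21700) = 12210 N/m. In parallel with k₃: k_eq = 12210 + 7970 = 20180 N/m.
ω_n = √(k_eq/m) = √(20180/194) = 10.20 rad/s.
Critical damping c_c = 2√(k_eq·m) = 2√(20180 × 194) = 3957 N·s/m, so ζ = c/c_c = 949/3957 = 0.2398.
ω_d = ω_n√(1 − ζ²) = 10.20 × √(1 − 0.0575) = 9.900 rad/s.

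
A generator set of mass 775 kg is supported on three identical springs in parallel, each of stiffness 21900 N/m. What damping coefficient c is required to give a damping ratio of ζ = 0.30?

Parallel springs add: k_eq = 3 × 21900 = 65700 N/m.
c_c = 2√(k_eq·m) = 2√(65700 × 775) = 14270 N·s/m.
c = ζ·c_c = 0.30 × 14270 = 4281 N·s/m.

4280 N·s/m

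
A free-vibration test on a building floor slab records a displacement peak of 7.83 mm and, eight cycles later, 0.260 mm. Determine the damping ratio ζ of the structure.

Logarithmic decrement δ = (1/n)·ln(x₀/x_n) = (1/8)·ln(7.83/0.260) = (1/8)·ln(30.12) = 0.4256.
ζ = δ/√(4π² + δ²) = 0.4256/√(39.48 + 0.181) = 0.4256/6.298 = 0.06759.

0.0676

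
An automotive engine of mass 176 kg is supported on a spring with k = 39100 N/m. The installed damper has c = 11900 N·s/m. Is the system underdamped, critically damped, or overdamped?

overdamped

c_c = 2√(k·m) = 5247 N·s/m; ζ = c/c_c = 11900/5247 = 2.27.
Since ζ > 1 the system is overdamped.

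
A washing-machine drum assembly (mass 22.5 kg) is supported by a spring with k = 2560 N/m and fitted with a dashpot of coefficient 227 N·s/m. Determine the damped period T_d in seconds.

0.669 s

ω_n = √(k/m) = √(2560/22.5) = 10.67 rad/s.
Critical damping c_c = 2√(k·m) = 2√(2560 × 22.5) = 480.0 N·s/m, so ζ = c/c_c = 227/480.0 = 0.4729.
ω_d = ω_n√(1 − ζ²) = 10.67 × √(1 − 0.224) = 9.398 rad/s.
T_d = 2π/ω_d = 0.6685 s.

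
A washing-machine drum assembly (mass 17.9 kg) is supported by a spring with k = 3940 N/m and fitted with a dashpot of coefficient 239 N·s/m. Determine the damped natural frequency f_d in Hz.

ω_n = √(k/m) = √(3940/17.9) = 14.84 rad/s.
Critical damping c_c = 2√(k·m) = 2√(3940 × 17.9) = 531.1 N·s/m, so ζ = c/c_c = 239/531.1 = 0.4500.
ω_d = ω_n√(1 − ζ²) = 14.84 × √(1 − 0.202) = 13.25 rad/s.
f_d = ω_d/(2π) = 2.109 Hz.

2.11 Hz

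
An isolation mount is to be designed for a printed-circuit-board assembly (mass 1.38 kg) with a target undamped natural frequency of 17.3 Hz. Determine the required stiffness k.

ω_n = 2πf_n = 2π × 17.3 = 108.7 rad/s.
k = m·ω_n² = 1.38 × 108.7² = 1.38 × 11820 = 16310 N/m.

16300 N/m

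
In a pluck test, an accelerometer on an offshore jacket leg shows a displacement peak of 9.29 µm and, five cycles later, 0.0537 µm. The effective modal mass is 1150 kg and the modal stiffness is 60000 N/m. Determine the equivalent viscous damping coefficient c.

2690 N·s/m

Logarithmic decrement δ = (1/n)·ln(x₀/x_n) = (1/5)·ln(9.29/0.0537) = (1/5)·ln(173.0) = 1.031.
ζ = δ/√(4π² + δ²) = 1.031/√(39.48 + 1.06) = 1.031/6.367 = 0.1619.
c = ζ · 2√(km) = 0.1619 × 2√(60000 × 1150) = 0.1619 × 16610 = 2689 N·s/m.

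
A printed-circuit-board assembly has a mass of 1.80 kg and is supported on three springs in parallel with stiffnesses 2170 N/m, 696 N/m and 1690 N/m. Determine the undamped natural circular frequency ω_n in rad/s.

Parallel springs add: k_eq = 2170 + 696 + 1690 = 4556 N/m.
ω_n = √(k_eq/m) = √(4556/1.80) = √2531 = 50.31 rad/s.

50.3 rad/s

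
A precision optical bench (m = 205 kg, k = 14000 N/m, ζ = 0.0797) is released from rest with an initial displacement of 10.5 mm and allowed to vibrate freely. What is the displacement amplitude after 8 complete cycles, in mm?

Logarithmic decrement δ = 2πζ/√(1 − ζ²) = 2π × 0.07970/√(1 − 0.00635) = 0.5024.
After n cycles, x_n/x₀ = e^(−nδ), so x_8 = 10.5 × e^(−8 × 0.5024) = 10.5 × 0.01797 = 0.1887 mm.

0.189 mm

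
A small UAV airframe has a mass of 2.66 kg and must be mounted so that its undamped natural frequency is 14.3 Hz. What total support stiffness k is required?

21500 N/m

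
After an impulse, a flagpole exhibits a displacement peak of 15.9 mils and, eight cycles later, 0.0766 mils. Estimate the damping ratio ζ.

0.106

Logarithmic decrement δ = (1/n)·ln(x₀/x_n) = (1/8)·ln(15.9/0.0766) = (1/8)·ln(207.6) = 0.6669.
ζ = δ/√(4π² + δ²) = 0.6669/√(39.48 + 0.445) = 0.6669/6.318 = 0.1056.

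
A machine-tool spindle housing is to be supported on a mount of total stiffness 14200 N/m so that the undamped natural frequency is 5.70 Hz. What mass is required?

ω_n = 2πf_n = 2π × 5.70 = 35.81 rad/s.
m = k/ω_n² = 14200/35.81² = 14200/1283 = 11.07 kg.

11.1 kg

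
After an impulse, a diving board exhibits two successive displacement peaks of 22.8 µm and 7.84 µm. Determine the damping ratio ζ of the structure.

0.168

Logarithmic decrement δ = (1/n)·ln(x₀/x_n) = (1/1)·ln(22.8/7.84) = (1/1)·ln(2.908) = 1.068.
ζ = δ/√(4π² + δ²) = 1.068/√(39.48 + 1.14) = 1.068/6.373 = 0.1675.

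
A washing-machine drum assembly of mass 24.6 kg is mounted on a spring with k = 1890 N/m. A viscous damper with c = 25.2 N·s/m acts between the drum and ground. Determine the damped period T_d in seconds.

ω_n = √(k/m) = √(1890/24.6) = 8.765 rad/s.
Critical damping c_c = 2√(k·m) = 2√(1890 × 24.6) = 431.2 N·s/m, so ζ = c/c_c = 25.2/431.2 = 0.05843.
ω_d = ω_n√(1 − ζ²) = 8.765 × √(1 − 0.00341) = 8.750 rad/s.
T_d = 2π/ω_d = 0.7181 s.

0.718 s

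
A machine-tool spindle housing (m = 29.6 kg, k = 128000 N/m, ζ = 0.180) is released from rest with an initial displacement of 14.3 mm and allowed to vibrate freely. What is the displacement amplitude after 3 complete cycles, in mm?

Logarithmic decrement δ = 2πζ/√(1 − ζ²) = 2π × 0.1800/√(1 − 0.0324) = 1.150.
After n cycles, x_n/x₀ = e^(−nδ), so x_3 = 14.3 × e^(−3 × 1.150) = 14.3 × 0.03177 = 0.4543 mm.

0.454 mm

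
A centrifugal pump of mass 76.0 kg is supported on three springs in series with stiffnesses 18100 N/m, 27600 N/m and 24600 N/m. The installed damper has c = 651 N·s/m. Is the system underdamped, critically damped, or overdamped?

underdamped

Series springs: 1/k_eq = 1/18100 + 1/27600 + 1/24600 = 0.0001321, so k_eq = 7568 N/m.
c_c = 2√(k_eq·m) = 1517 N·s/m; ζ = c/c_c = 651/1517 = 0.429.
Since ζ < 1 the system is underdamped.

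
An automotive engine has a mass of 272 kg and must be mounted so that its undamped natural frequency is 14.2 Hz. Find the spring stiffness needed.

ω_n = 2πf_n = 2π × 14.2 = 89.22 rad/s.
k = m·ω_n² = 272 × 89.22² = 272 × 7960 = 2165000 N/m.

2170000 N/m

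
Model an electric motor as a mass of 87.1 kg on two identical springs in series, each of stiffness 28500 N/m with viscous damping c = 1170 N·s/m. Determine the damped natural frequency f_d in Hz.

1.73 Hz

Series springs: 1/k_eq = 2/28500, so k_eq = 28500/2 = 14250 N/m.
ω_n = √(k_eq/m) = √(14250/87.1) = 12.79 rad/s.
Critical damping c_c = 2√(k_eq·m) = 2√(14250 × 87.1) = 2228 N·s/m, so ζ = c/c_c = 1170/2228 = 0.5251.
ω_d = ω_n√(1 − ζ²) = 12.79 × √(1 − 0.276) = 10.89 rad/s.
f_d = ω_d/(2π) = 1.732 Hz.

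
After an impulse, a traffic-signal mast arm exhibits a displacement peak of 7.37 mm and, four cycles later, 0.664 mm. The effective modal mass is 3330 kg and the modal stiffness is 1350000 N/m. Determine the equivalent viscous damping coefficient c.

12800 N·s/m

Logarithmic decrement δ = (1/n)·ln(x₀/x_n) = (1/4)·ln(7.37/0.664) = (1/4)·ln(11.10) = 0.6017.
ζ = δ/√(4π² + δ²) = 0.6017/√(39.48 + 0.362) = 0.6017/6.312 = 0.09533.
c = ζ · 2√(km) = 0.09533 × 2√(1350000 × 3330) = 0.09533 × 134100 = 12780 N·s/m.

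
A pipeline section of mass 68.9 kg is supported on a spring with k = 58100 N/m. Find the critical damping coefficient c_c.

c_c = 2√(k·m) = 2√(58100 × 68.9) = 2 × 2001 = 4002 N·s/m.

4000 N·s/m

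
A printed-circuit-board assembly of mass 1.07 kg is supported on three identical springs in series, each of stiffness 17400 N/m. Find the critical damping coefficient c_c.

Series springs: 1/k_eq = 3/17400, so k_eq = 17400/3 = 5800 N/m.
c_c = 2√(k_eq·m) = 2√(5800 × 1.07) = 2 × 78.78 = 157.6 N·s/m.

158 N·s/m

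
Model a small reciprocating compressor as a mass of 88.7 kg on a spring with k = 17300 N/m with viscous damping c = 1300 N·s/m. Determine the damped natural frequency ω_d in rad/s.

11.9 rad/s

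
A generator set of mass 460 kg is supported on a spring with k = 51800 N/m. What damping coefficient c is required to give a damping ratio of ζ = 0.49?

4780 N·s/m

c_c = 2√(k·m) = 2√(51800 × 460) = 9763 N·s/m.
c = ζ·c_c = 0.49 × 9763 = 4784 N·s/m.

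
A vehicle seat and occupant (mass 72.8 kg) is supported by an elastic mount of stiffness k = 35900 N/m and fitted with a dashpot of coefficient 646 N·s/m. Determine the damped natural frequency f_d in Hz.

ω_n = √(k/m) = √(35900/72.8) = 22.21 rad/s.
Critical damping c_c = 2√(k·m) = 2√(35900 × 72.8) = 3233 N·s/m, so ζ = c/c_c = 646/3233 = 0.1998.
ω_d = ω_n√(1 − ζ²) = 22.21 × √(1 − 0.0399) = 21.76 rad/s.
f_d = ω_d/(2π) = 3.463 Hz.

3.46 Hz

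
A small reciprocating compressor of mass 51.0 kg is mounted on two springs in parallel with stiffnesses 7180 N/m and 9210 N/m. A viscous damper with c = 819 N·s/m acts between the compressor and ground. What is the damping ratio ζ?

0.448

Parallel springs add: k_eq = 7180 + 9210 = 16390 N/m.
ω_n = √(k_eq/m) = √(16390/51.0) = 17.93 rad/s.
Critical damping c_c = 2√(k_eq·m) = 2√(16390 × 51.0) = 1829 N·s/m, so ζ = c/c_c = 819/1829 = 0.4479.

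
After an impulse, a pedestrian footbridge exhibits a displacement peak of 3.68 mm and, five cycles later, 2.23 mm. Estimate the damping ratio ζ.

0.0159

Logarithmic decrement δ = (1/n)·ln(x₀/x_n) = (1/5)·ln(3.68/2.23) = (1/5)·ln(1.650) = 0.1002.
ζ = δ/√(4π² + δ²) = 0.1002/√(39.48 + 0.0100) = 0.1002/6.284 = 0.01594.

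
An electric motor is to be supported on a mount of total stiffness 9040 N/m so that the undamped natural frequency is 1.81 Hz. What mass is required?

69.9 kg

ω_n = 2πf_n = 2π × 1.81 = 11.37 rad/s.
m = k/ω_n² = 9040/11.37² = 9040/129.3 = 69.90 kg.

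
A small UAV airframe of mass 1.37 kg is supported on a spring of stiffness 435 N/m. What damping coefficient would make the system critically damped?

c_c = 2√(k·m) = 2√(435.0 × 1.37) = 2 × 24.41 = 48.82 N·s/m.

48.8 N·s/m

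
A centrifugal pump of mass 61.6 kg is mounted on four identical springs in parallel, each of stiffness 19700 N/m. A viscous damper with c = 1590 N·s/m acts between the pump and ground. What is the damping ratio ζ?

Parallel springs add: k_eq = 4 × 19700 = 78800 N/m.
ω_n = √(k_eq/m) = √(78800/61.6) = 35.77 rad/s.
Critical damping c_c = 2√(k_eq·m) = 2√(78800 × 61.6) = 4406 N·s/m, so ζ = c/c_c = 1590/4406 = 0.3608.

0.361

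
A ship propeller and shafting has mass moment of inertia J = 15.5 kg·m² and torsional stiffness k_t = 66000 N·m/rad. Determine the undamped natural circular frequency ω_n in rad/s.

65.3 rad/s

ω_n = √(k_t/J) = √(66000/15.5) = √4258 = 65.25 rad/s.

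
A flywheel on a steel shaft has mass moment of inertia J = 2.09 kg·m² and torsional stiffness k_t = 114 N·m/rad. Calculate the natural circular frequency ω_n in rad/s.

ω_n = √(k_t/J) = √(114/2.09) = √54.55 = 7.385 rad/s.

7.39 rad/s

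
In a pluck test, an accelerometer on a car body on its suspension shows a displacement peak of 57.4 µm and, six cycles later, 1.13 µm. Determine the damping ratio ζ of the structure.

Logarithmic decrement δ = (1/n)·ln(x₀/x_n) = (1/6)·ln(57.4/1.13) = (1/6)·ln(50.80) = 0.6546.
ζ = δ/√(4π² + δ²) = 0.6546/√(39.48 + 0.429) = 0.6546/6.317 = 0.1036.

0.104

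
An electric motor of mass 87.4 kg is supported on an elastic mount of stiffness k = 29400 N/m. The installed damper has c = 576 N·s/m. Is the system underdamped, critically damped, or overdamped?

c_c = 2√(k·m) = 3206 N·s/m; ζ = c/c_c = 576/3206 = 0.180.
Since ζ < 1 the system is underdamped.

underdamped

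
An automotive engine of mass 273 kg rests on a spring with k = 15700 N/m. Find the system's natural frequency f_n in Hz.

1.21 Hz

ω_n = √(k/m) = √(15700/273) = √57.51 = 7.583 rad/s.
f_n = ω_n/(2π) = 7.583/6.283 = 1.207 Hz.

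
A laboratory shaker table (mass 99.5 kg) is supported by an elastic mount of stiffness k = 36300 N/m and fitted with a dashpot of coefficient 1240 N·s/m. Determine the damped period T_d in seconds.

0.348 s

ω_n = √(k/m) = √(36300/99.5) = 19.10 rad/s.
Critical damping c_c = 2√(k·m) = 2√(36300 × 99.5) = 3801 N·s/m, so ζ = c/c_c = 1240/3801 = 0.3262.
ω_d = ω_n√(1 − ζ²) = 19.10 × √(1 − 0.106) = 18.06 rad/s.
T_d = 2π/ω_d = 0.3480 s.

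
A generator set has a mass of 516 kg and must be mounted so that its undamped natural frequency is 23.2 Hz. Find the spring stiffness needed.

ω_n = 2πf_n = 2π × 23.2 = 145.8 rad/s.
k = m·ω_n² = 516 × 145.8² = 516 × 21250 = 10960000 N/m.

11000000 N/m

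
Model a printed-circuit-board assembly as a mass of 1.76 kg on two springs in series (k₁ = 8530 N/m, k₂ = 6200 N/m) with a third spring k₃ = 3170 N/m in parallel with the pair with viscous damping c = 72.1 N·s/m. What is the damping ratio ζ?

0.330

Series pair: k_s = k₁k₂/(k₁+k₂) = (8530)(6200)/(8530 + 6200) = 3590 N/m. In parallel with k₃: k_eq = 3590 + 3170 = 6760 N/m.
ω_n = √(k_eq/m) = √(6760/1.76) = 61.98 rad/s.
Critical damping c_c = 2√(k_eq·m) = 2√(6760 × 1.76) = 218.2 N·s/m, so ζ = c/c_c = 72.1/218.2 = 0.3305.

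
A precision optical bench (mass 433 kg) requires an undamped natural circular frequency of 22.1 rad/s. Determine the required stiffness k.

k = m·ω_n² = 433 × 22.10² = 433 × 488.4 = 211500 N/m.

211000 N/m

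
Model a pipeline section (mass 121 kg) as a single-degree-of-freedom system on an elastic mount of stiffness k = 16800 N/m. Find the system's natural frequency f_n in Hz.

1.88 Hz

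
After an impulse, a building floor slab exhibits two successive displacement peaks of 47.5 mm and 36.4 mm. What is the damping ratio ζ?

0.0423

Logarithmic decrement δ = (1/n)·ln(x₀/x_n) = (1/1)·ln(47.5/36.4) = (1/1)·ln(1.305) = 0.2662.
ζ = δ/√(4π² + δ²) = 0.2662/√(39.48 + 0.0708) = 0.2662/6.289 = 0.04232.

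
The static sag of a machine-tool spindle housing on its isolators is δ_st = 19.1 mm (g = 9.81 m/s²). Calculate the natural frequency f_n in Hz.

ω_n = √(g/δ_st) = √(9.81/0.0191) = √513.6 = 22.66 rad/s.
f_n = ω_n/(2π) = 22.66/6.283 = 3.607 Hz.

3.61 Hz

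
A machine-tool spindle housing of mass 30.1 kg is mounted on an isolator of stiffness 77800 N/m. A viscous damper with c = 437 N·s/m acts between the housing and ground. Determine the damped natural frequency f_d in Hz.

ω_n = √(k/m) = √(77800/30.1) = 50.84 rad/s.
Critical damping c_c = 2√(k·m) = 2√(77800 × 30.1) = 3061 N·s/m, so ζ = c/c_c = 437/3061 = 0.1428.
ω_d = ω_n√(1 − ζ²) = 50.84 × √(1 − 0.0204) = 50.32 rad/s.
f_d = ω_d/(2π) = 8.009 Hz.

8.01 Hz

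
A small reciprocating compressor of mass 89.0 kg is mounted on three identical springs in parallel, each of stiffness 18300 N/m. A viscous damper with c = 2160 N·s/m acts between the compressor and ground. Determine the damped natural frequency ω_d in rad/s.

21.7 rad/s

Parallel springs add: k_eq = 3 × 18300 = 54900 N/m.
ω_n = √(k_eq/m) = √(54900/89.0) = 24.84 rad/s.
Critical damping c_c = 2√(k_eq·m) = 2√(54900 × 89.0) = 4421 N·s/m, so ζ = c/c_c = 2160/4421 = 0.4886.
ω_d = ω_n√(1 − ζ²) = 24.84 × √(1 − 0.239) = 21.67 rad/s.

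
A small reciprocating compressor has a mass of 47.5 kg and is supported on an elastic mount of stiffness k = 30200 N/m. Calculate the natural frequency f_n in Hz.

4.01 Hz

ω_n = √(k/m) = √(30200/47.5) = √635.8 = 25.21 rad/s.
f_n = ω_n/(2π) = 25.21/6.283 = 4.013 Hz.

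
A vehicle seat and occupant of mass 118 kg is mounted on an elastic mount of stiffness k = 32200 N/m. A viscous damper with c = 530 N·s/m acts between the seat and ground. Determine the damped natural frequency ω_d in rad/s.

16.4 rad/s

ω_n = √(k/m) = √(32200/118) = 16.52 rad/s.
Critical damping c_c = 2√(k·m) = 2√(32200 × 118) = 3899 N·s/m, so ζ = c/c_c = 530/3899 = 0.1359.
ω_d = ω_n√(1 − ζ²) = 16.52 × √(1 − 0.0185) = 16.37 rad/s.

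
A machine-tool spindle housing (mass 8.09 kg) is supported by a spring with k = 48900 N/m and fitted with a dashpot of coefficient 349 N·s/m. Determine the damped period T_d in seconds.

0.0841 s

ω_n = √(k/m) = √(48900/8.09) = 77.75 rad/s.
Critical damping c_c = 2√(k·m) = 2√(48900 × 8.09) = 1258 N·s/m, so ζ = c/c_c = 349/1258 = 0.2774.
ω_d = ω_n√(1 − ζ²) = 77.75 × √(1 − 0.0770) = 74.69 rad/s.
T_d = 2π/ω_d = 0.08412 s.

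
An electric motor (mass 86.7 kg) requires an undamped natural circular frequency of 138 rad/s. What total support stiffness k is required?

1650000 N/m

k = m·ω_n² = 86.7 × 138.0² = 86.7 × 19040 = 1651000 N/m.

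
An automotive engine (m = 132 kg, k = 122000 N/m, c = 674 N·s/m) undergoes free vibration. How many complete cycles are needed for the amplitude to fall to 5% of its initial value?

6 cycles

ζ = c/(2√(km)) = 674/(2√(122000 × 132)) = 674/8026 = 0.08398.
Logarithmic decrement δ = 2πζ/√(1 − ζ²) = 2π × 0.08398/√(1 − 0.00705) = 0.5295.
x_n/x₀ = e^(−nδ) ≤ 0.05; take ln: n ≥ ln(1/0.05)/δ = 2.996/0.5295 = 5.657.
So 6 complete cycles are required.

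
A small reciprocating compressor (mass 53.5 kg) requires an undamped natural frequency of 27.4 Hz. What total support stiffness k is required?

ω_n = 2πf_n = 2π × 27.4 = 172.2 rad/s.
k = m·ω_n² = 53.5 × 172.2² = 53.5 × 29640 = 1586000 N/m.

1590000 N/m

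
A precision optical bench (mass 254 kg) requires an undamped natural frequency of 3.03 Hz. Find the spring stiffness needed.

ω_n = 2πf_n = 2π × 3.03 = 19.04 rad/s.
k = m·ω_n² = 254 × 19.04² = 254 × 362.4 = 92060 N/m.

92100 N/m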